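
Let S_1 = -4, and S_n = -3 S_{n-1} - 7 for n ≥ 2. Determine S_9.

S_2 = -3*(-4) - 7 = 5
S_3 = -3*5 - 7 = -22
S_4 = -3*(-22) - 7 = 59
S_5 = -3*59 - 7 = -184
S_6 = -3*(-184) - 7 = 545
S_7 = -3*545 - 7 = -1642
S_8 = -3*(-1642) - 7 = 4919
S_9 = -3*4919 - 7 = -14764

-14764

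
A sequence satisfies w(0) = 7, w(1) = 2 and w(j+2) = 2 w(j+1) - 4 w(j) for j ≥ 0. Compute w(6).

w(2) = 2*2 - 4*7 = -24
w(3) = 2*(-24) - 4*2 = -56
w(4) = 2*(-56) - 4*(-24) = -16
w(5) = 2*(-16) - 4*(-56) = 192
w(6) = 2*192 - 4*(-16) = 448

448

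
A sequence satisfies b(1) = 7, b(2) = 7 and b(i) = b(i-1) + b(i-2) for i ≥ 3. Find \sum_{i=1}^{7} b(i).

b(3) = 7 + 7 = 14
b(4) = 14 + 7 = 21
b(5) = 21 + 14 = 35
b(6) = 35 + 21 = 56
b(7) = 56 + 35 = 91
Sum = 7 + 7 + 14 + 21 + 35 + 56 + 91 = 231

231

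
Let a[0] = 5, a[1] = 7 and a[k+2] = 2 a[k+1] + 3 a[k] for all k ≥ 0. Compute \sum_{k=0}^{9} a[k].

88572

a[2] = 2*7 + 3*5 = 29
a[3] = 2*29 + 3*7 = 79
a[4] = 2*79 + 3*29 = 245
a[5] = 2*245 + 3*79 = 727
a[6] = 2*727 + 3*245 = 2189
a[7] = 2*2189 + 3*727 = 6559
a[8] = 2*6559 + 3*2189 = 19685
a[9] = 2*19685 + 3*6559 = 59047
Sum = 5 + 7 + 29 + 79 + 245 + 727 + 2189 + 6559 + 19685 + 59047 = 88572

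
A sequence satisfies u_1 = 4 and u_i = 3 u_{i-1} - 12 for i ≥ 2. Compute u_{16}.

-28697808

The fixed point is -12/(1 - 3) = 6, so u_i - 6 = 3(u_{i-1} - 6).
Hence u_i = -2·3^{i-1} + 6.
u_{16} = -2·3^{15} + 6 = -2·14348907 + 6 = -28697808.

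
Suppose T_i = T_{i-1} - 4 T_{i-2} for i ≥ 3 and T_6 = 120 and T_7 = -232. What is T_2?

-4

Rearranging, T_{i-2} = (T_i - T_{i-1}) / -4.
T_5 = (-232 - 120) / -4 = -352/-4 = 88
T_4 = (120 - 88) / -4 = 32/-4 = -8
T_3 = (88 - (-8)) / -4 = 96/-4 = -24
T_2 = (-8 - (-24)) / -4 = 16/-4 = -4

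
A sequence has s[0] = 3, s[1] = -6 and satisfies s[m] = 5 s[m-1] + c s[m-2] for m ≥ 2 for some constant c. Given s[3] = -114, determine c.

4

s[2] = -30 + 3c
s[3] = -150 + 9c
So -150 + 9c = -114, giving c = 4.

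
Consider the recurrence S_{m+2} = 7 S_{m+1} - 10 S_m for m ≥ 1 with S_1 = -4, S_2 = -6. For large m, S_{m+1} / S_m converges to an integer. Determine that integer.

5

The characteristic equation is r^2 - 7r + 10 = 0, which factors as (r - 5)(r - 2) = 0.
So the roots are 5 and 2. Since |5| > |2| and the coefficient of 5^m is non-zero, the ratio tends to 5.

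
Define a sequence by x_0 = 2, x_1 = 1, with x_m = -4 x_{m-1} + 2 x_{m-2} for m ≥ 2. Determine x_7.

712

x_2 = -4(1) + 2(2) = 0
x_3 = -4(0) + 2(1) = 2
x_4 = -4(2) + 2(0) = -8
x_5 = -4(-8) + 2(2) = 36
x_6 = -4(36) + 2(-8) = -160
x_7 = -4(-160) + 2(36) = 712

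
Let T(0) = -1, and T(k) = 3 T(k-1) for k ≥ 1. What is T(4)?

-81

T(1) = 3*(-1) = -3
T(2) = 3*(-3) = -9
T(3) = 3*(-9) = -27
T(4) = 3*(-27) = -81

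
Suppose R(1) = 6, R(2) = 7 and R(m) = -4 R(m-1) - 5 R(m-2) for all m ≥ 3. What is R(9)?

R(3) = -4*7 - 5*6 = -58
R(4) = -4*(-58) - 5*7 = 197
R(5) = -4*197 - 5*(-58) = -498
R(6) = -4*(-498) - 5*197 = 1007
R(7) = -4*1007 - 5*(-498) = -1538
R(8) = -4*(-1538) - 5*1007 = 1117
R(9) = -4*1117 - 5*(-1538) = 3222

3222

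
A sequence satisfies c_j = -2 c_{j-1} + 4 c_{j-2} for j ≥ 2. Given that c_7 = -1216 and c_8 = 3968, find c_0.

Rearranging, c_{j-2} = (c_j + 2 c_{j-1}) / 4.
c_6 = (3968 + 2·(-1216)) / 4 = 1536/4 = 384
c_5 = (-1216 + 2·384) / 4 = -448/4 = -112
c_4 = (384 + 2·(-112)) / 4 = 160/4 = 40
c_3 = (-112 + 2·40) / 4 = -32/4 = -8
c_2 = (40 + 2·(-8)) / 4 = 24/4 = 6
c_1 = (-8 + 2·6) / 4 = 4/4 = 1
c_0 = (6 + 2·1) / 4 = 8/4 = 2

2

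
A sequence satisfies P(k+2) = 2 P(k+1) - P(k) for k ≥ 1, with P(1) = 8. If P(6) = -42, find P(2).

Let P(2) = w.
P(3) = -8 + 2w
P(4) = -16 + 3w
P(5) = -24 + 4w
P(6) = -32 + 5w
So -32 + 5w = -42, giving w = -2.

-2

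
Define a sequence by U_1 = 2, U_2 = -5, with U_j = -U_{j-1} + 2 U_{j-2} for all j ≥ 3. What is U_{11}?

2389

U_3 = -(-5) + 2·2 = 9
U_4 = -9 + 2·(-5) = -19
U_5 = -(-19) + 2·9 = 37
U_6 = -37 + 2·(-19) = -75
U_7 = -(-75) + 2·37 = 149
U_8 = -149 + 2·(-75) = -299
U_9 = -(-299) + 2·149 = 597
U_{10} = -597 + 2·(-299) = -1195
U_{11} = -(-1195) + 2·597 = 2389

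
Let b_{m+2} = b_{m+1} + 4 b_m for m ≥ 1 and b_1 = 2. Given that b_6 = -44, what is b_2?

Let b_2 = x.
b_3 = 8 + x
b_4 = 8 + 5x
b_5 = 40 + 9x
b_6 = 72 + 29x
So 72 + 29x = -44, giving x = -4.

-4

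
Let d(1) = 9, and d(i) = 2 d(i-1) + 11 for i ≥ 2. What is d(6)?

629

d(2) = 2*9 + 11 = 29
d(3) = 2*29 + 11 = 69
d(4) = 2*69 + 11 = 149
d(5) = 2*149 + 11 = 309
d(6) = 2*309 + 11 = 629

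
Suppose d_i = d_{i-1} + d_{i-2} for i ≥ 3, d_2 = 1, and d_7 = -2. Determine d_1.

Let d_1 = w.
d_3 = 1 + w
d_4 = 2 + w
d_5 = 3 + 2w
d_6 = 5 + 3w
d_7 = 8 + 5w
So 8 + 5w = -2, giving w = -2.

-2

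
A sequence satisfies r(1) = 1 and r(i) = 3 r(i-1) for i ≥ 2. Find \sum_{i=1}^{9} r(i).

r(2) = 3(1) = 3
r(3) = 3(3) = 9
r(4) = 3(9) = 27
r(5) = 3(27) = 81
r(6) = 3(81) = 243
r(7) = 3(243) = 729
r(8) = 3(729) = 2187
r(9) = 3(2187) = 6561
Sum = 1 + 3 + 9 + 27 + 81 + 243 + 729 + 2187 + 6561 = 9841

9841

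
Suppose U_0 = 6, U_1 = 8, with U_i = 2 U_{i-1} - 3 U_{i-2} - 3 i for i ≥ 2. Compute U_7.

419

U_2 = 2·8 - 3·6 - 6 = -8
U_3 = 2·(-8) - 3·8 - 9 = -49
U_4 = 2·(-49) - 3·(-8) - 12 = -86
U_5 = 2·(-86) - 3·(-49) - 15 = -40
U_6 = 2·(-40) - 3·(-86) - 18 = 160
U_7 = 2·160 - 3·(-40) - 21 = 419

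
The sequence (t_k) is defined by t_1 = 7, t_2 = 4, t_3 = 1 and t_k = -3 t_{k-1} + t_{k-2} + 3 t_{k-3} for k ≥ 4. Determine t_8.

t_4 = -3(1) + 4 + 3(7) = 22
t_5 = -3(22) + 1 + 3(4) = -53
t_6 = -3(-53) + 22 + 3(1) = 184
t_7 = -3(184) + (-53) + 3(22) = -539
t_8 = -3(-539) + 184 + 3(-53) = 1642

1642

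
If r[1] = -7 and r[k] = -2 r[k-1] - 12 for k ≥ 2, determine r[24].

The fixed point is -12/(1 + 2) = -4, so r[k] + 4 = -2(r[k-1] + 4).
Hence r[k] = -3·(-2)^{k-1} - 4.
r[24] = -3·(-2)^{23} - 4 = -3·-8388608 - 4 = 25165820.

25165820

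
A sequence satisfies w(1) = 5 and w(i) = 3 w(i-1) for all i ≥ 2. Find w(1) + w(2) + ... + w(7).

5465

w(2) = 3*5 = 15
w(3) = 3*15 = 45
w(4) = 3*45 = 135
w(5) = 3*135 = 405
w(6) = 3*405 = 1215
w(7) = 3*1215 = 3645
Sum = 5 + 15 + 45 + 135 + 405 + 1215 + 3645 = 5465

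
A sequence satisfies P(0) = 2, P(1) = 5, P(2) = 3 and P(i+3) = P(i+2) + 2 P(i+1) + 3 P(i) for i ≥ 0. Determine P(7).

P(3) = 3 + 2*5 + 3*2 = 19
P(4) = 19 + 2*3 + 3*5 = 40
P(5) = 40 + 2*19 + 3*3 = 87
P(6) = 87 + 2*40 + 3*19 = 224
P(7) = 224 + 2*87 + 3*40 = 518

518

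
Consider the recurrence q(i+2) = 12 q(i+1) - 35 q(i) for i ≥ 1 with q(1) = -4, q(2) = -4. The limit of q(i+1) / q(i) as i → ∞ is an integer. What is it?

The characteristic equation is r^2 - 12r + 35 = 0, which factors as (r - 7)(r - 5) = 0.
So the roots are 7 and 5. Since |7| > |5| and the coefficient of 7^i is non-zero, the ratio tends to 7.

7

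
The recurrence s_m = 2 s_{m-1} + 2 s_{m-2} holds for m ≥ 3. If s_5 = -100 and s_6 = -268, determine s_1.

Rearranging, s_{m-2} = (s_m - 2 s_{m-1}) / 2.
s_4 = (-268 - 2*(-100)) / 2 = -68/2 = -34
s_3 = (-100 - 2*(-34)) / 2 = -32/2 = -16
s_2 = (-34 - 2*(-16)) / 2 = -2/2 = -1
s_1 = (-16 - 2*(-1)) / 2 = -14/2 = -7

-7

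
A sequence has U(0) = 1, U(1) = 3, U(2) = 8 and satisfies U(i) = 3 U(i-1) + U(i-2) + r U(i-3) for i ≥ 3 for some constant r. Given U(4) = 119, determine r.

U(3) = 27 + r
U(4) = 89 + 6r
So 89 + 6r = 119, giving r = 5.

5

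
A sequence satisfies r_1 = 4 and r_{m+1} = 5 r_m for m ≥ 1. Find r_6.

r_2 = 5(4) = 20
r_3 = 5(20) = 100
r_4 = 5(100) = 500
r_5 = 5(500) = 2500
r_6 = 5(2500) = 12500

12500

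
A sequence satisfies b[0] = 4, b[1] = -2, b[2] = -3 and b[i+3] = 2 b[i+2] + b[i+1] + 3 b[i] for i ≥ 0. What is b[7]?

b[3] = 2*(-3) + (-2) + 3*4 = 4
b[4] = 2*4 + (-3) + 3*(-2) = -1
b[5] = 2*(-1) + 4 + 3*(-3) = -7
b[6] = 2*(-7) + (-1) + 3*4 = -3
b[7] = 2*(-3) + (-7) + 3*(-1) = -16

-16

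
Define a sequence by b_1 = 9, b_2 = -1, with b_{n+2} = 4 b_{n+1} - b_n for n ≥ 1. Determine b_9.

-37063

b_3 = 4*(-1) - 9 = -13
b_4 = 4*(-13) - (-1) = -51
b_5 = 4*(-51) - (-13) = -191
b_6 = 4*(-191) - (-51) = -713
b_7 = 4*(-713) - (-191) = -2661
b_8 = 4*(-2661) - (-713) = -9931
b_9 = 4*(-9931) - (-2661) = -37063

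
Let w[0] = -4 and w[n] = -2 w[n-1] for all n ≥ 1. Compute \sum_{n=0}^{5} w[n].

84

w[1] = -2·(-4) = 8
w[2] = -2·8 = -16
w[3] = -2·(-16) = 32
w[4] = -2·32 = -64
w[5] = -2·(-64) = 128
Sum = (-4) + 8 + (-16) + 32 + (-64) + 128 = 84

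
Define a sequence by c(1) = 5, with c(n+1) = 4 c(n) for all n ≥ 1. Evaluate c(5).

1280

c(2) = 4(5) = 20
c(3) = 4(20) = 80
c(4) = 4(80) = 320
c(5) = 4(320) = 1280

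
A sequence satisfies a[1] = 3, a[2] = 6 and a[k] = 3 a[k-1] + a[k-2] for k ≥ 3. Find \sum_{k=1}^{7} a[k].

a[3] = 3*6 + 3 = 21
a[4] = 3*21 + 6 = 69
a[5] = 3*69 + 21 = 228
a[6] = 3*228 + 69 = 753
a[7] = 3*753 + 228 = 2487
Sum = 3 + 6 + 21 + 69 + 228 + 753 + 2487 = 3567

3567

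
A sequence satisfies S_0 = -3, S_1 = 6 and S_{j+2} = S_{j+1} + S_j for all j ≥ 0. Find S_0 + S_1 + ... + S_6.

S_2 = 6 + (-3) = 3
S_3 = 3 + 6 = 9
S_4 = 9 + 3 = 12
S_5 = 12 + 9 = 21
S_6 = 21 + 12 = 33
Sum = (-3) + 6 + 3 + 9 + 12 + 21 + 33 = 81

81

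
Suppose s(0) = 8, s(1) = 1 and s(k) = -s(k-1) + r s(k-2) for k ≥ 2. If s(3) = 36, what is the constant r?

-5

s(2) = -1 + 8r
s(3) = 1 - 7r
So 1 - 7r = 36, giving r = -5.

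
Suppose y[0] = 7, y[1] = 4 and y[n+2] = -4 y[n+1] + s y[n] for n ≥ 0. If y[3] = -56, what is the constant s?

5

y[2] = -16 + 7s
y[3] = 64 - 24s
So 64 - 24s = -56, giving s = 5.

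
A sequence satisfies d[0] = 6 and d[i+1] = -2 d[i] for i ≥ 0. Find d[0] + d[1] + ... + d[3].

d[1] = -2*6 = -12
d[2] = -2*(-12) = 24
d[3] = -2*24 = -48
Sum = 6 + (-12) + 24 + (-48) = -30

-30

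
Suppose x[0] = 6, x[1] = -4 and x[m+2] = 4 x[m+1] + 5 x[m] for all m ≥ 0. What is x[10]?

x[2] = 4·(-4) + 5·6 = 14
x[3] = 4·14 + 5·(-4) = 36
x[4] = 4·36 + 5·14 = 214
x[5] = 4·214 + 5·36 = 1036
x[6] = 4·1036 + 5·214 = 5214
x[7] = 4·5214 + 5·1036 = 26036
x[8] = 4·26036 + 5·5214 = 130214
x[9] = 4·130214 + 5·26036 = 651036
x[10] = 4·651036 + 5·130214 = 3255214

3255214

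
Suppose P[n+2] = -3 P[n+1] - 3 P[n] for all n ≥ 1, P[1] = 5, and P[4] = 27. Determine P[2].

Let P[2] = w.
P[3] = -15 - 3w
P[4] = 45 + 6w
So 45 + 6w = 27, giving w = -3.

-3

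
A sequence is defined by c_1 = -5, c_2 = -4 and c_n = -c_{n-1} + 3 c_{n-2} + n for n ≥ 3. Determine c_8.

c_3 = -(-4) + 3*(-5) + 3 = -8
c_4 = -(-8) + 3*(-4) + 4 = 0
c_5 = -0 + 3*(-8) + 5 = -19
c_6 = -(-19) + 3*0 + 6 = 25
c_7 = -25 + 3*(-19) + 7 = -75
c_8 = -(-75) + 3*25 + 8 = 158

158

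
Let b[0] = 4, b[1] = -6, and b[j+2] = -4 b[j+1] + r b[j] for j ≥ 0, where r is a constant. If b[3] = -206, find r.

5

b[2] = 24 + 4r
b[3] = -96 - 22r
So -96 - 22r = -206, giving r = 5.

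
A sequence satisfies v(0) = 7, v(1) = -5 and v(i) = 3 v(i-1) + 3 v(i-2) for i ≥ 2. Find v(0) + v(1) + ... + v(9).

25859

v(2) = 3·(-5) + 3·7 = 6
v(3) = 3·6 + 3·(-5) = 3
v(4) = 3·3 + 3·6 = 27
v(5) = 3·27 + 3·3 = 90
v(6) = 3·90 + 3·27 = 351
v(7) = 3·351 + 3·90 = 1323
v(8) = 3·1323 + 3·351 = 5022
v(9) = 3·5022 + 3·1323 = 19035
Sum = 7 + (-5) + 6 + 3 + 27 + 90 + 351 + 1323 + 5022 + 19035 = 25859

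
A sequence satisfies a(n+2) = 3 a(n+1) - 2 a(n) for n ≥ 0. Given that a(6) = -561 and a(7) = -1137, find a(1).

-3

Rearranging, a(n-2) = (a(n) - 3 a(n-1)) / -2.
a(5) = (-1137 - 3·(-561)) / -2 = 546/-2 = -273
a(4) = (-561 - 3·(-273)) / -2 = 258/-2 = -129
a(3) = (-273 - 3·(-129)) / -2 = 114/-2 = -57
a(2) = (-129 - 3·(-57)) / -2 = 42/-2 = -21
a(1) = (-57 - 3·(-21)) / -2 = 6/-2 = -3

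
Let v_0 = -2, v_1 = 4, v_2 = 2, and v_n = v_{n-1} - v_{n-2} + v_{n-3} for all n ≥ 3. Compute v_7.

v_3 = 2 - 4 + (-2) = -4
v_4 = (-4) - 2 + 4 = -2
v_5 = (-2) - (-4) + 2 = 4
v_6 = 4 - (-2) + (-4) = 2
v_7 = 2 - 4 + (-2) = -4

-4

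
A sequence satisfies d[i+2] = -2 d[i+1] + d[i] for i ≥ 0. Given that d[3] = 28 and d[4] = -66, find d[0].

6

Rearranging, d[i-2] = d[i] + 2 d[i-1].
d[2] = -66 + 2·28 = -10
d[1] = 28 + 2·(-10) = 8
d[0] = -10 + 2·8 = 6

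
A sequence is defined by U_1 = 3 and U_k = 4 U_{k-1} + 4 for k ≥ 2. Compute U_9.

283988

U_2 = 4(3) + 4 = 16
U_3 = 4(16) + 4 = 68
U_4 = 4(68) + 4 = 276
U_5 = 4(276) + 4 = 1108
U_6 = 4(1108) + 4 = 4436
U_7 = 4(4436) + 4 = 17748
U_8 = 4(17748) + 4 = 70996
U_9 = 4(70996) + 4 = 283988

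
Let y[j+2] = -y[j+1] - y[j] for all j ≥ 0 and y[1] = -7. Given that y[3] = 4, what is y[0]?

4

Let y[0] = w.
y[2] = 7 - w
y[3] = w
So w = 4, giving w = 4.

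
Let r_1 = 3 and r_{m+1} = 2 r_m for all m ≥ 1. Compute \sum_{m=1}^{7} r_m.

381

r_2 = 2·3 = 6
r_3 = 2·6 = 12
r_4 = 2·12 = 24
r_5 = 2·24 = 48
r_6 = 2·48 = 96
r_7 = 2·96 = 192
Sum = 3 + 6 + 12 + 24 + 48 + 96 + 192 = 381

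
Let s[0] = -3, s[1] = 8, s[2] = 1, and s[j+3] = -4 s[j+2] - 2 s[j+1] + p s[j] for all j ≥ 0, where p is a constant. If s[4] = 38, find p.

-2

s[3] = -20 - 3p
s[4] = 78 + 20p
So 78 + 20p = 38, giving p = -2.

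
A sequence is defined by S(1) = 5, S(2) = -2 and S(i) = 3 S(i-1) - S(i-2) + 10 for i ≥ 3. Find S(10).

S(3) = 3(-2) - 5 + 10 = -1
S(4) = 3(-1) - (-2) + 10 = 9
S(5) = 3(9) - (-1) + 10 = 38
S(6) = 3(38) - 9 + 10 = 115
S(7) = 3(115) - 38 + 10 = 317
S(8) = 3(317) - 115 + 10 = 846
S(9) = 3(846) - 317 + 10 = 2231
S(10) = 3(2231) - 846 + 10 = 5857

5857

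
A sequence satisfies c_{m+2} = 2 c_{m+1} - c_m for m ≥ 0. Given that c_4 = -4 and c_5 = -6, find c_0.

Rearranging, c_{m-2} = -(c_m - 2 c_{m-1}).
c_3 = -(-6 - 2·(-4)) = -2
c_2 = -(-4 - 2·(-2)) = 0
c_1 = -(-2 - 2·0) = 2
c_0 = -(0 - 2·2) = 4

4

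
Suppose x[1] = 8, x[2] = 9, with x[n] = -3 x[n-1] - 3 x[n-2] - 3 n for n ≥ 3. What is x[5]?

-258

x[3] = -3·9 - 3·8 - 9 = -60
x[4] = -3·(-60) - 3·9 - 12 = 141
x[5] = -3·141 - 3·(-60) - 15 = -258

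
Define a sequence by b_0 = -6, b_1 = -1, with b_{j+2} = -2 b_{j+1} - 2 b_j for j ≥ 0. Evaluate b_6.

-56

b_2 = -2(-1) - 2(-6) = 14
b_3 = -2(14) - 2(-1) = -26
b_4 = -2(-26) - 2(14) = 24
b_5 = -2(24) - 2(-26) = 4
b_6 = -2(4) - 2(24) = -56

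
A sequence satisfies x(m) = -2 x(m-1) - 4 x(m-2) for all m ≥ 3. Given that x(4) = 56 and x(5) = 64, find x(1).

7

Rearranging, x(m-2) = (x(m) + 2 x(m-1)) / -4.
x(3) = (64 + 2·56) / -4 = 176/-4 = -44
x(2) = (56 + 2·(-44)) / -4 = -32/-4 = 8
x(1) = (-44 + 2·8) / -4 = -28/-4 = 7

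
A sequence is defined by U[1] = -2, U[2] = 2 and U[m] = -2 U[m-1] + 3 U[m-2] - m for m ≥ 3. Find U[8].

2552

U[3] = -2(2) + 3(-2) - 3 = -13
U[4] = -2(-13) + 3(2) - 4 = 28
U[5] = -2(28) + 3(-13) - 5 = -100
U[6] = -2(-100) + 3(28) - 6 = 278
U[7] = -2(278) + 3(-100) - 7 = -863
U[8] = -2(-863) + 3(278) - 8 = 2552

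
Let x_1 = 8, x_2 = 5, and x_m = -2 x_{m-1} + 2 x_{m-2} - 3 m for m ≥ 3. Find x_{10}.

3256

x_3 = -2*5 + 2*8 - 9 = -3
x_4 = -2*(-3) + 2*5 - 12 = 4
x_5 = -2*4 + 2*(-3) - 15 = -29
x_6 = -2*(-29) + 2*4 - 18 = 48
x_7 = -2*48 + 2*(-29) - 21 = -175
x_8 = -2*(-175) + 2*48 - 24 = 422
x_9 = -2*422 + 2*(-175) - 27 = -1221
x_{10} = -2*(-1221) + 2*422 - 30 = 3256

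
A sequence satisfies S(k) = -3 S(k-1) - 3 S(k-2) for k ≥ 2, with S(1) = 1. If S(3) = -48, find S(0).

-6

Let S(0) = x.
S(2) = -3 - 3x
S(3) = 6 + 9x
So 6 + 9x = -48, giving x = -6.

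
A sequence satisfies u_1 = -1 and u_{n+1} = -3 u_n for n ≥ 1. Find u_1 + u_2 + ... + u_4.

20

u_2 = -3(-1) = 3
u_3 = -3(3) = -9
u_4 = -3(-9) = 27
Sum = (-1) + 3 + (-9) + 27 = 20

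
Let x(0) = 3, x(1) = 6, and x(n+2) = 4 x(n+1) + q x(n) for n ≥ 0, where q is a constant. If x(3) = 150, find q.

3

x(2) = 24 + 3q
x(3) = 96 + 18q
So 96 + 18q = 150, giving q = 3.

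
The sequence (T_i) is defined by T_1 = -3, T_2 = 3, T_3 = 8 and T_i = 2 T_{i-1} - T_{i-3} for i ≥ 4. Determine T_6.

T_4 = 2(8) - (-3) = 19
T_5 = 2(19) - 3 = 35
T_6 = 2(35) - 8 = 62

62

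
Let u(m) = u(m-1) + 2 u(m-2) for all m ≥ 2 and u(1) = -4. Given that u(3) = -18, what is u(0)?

Let u(0) = z.
u(2) = -4 + 2z
u(3) = -12 + 2z
So -12 + 2z = -18, giving z = -3.

-3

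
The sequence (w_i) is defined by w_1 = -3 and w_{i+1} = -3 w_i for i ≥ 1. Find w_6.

729

w_2 = -3·(-3) = 9
w_3 = -3·9 = -27
w_4 = -3·(-27) = 81
w_5 = -3·81 = -243
w_6 = -3·(-243) = 729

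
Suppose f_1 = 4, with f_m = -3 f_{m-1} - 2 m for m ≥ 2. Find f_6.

-1188

f_2 = -3·4 - 4 = -16
f_3 = -3·(-16) - 6 = 42
f_4 = -3·42 - 8 = -134
f_5 = -3·(-134) - 10 = 392
f_6 = -3·392 - 12 = -1188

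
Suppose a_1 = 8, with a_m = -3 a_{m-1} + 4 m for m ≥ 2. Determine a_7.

4564

a_2 = -3*8 + 8 = -16
a_3 = -3*(-16) + 12 = 60
a_4 = -3*60 + 16 = -164
a_5 = -3*(-164) + 20 = 512
a_6 = -3*512 + 24 = -1512
a_7 = -3*(-1512) + 28 = 4564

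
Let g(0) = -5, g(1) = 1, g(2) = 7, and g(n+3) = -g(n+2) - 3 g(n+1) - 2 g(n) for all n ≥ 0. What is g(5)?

9

g(3) = -7 - 3(1) - 2(-5) = 0
g(4) = -0 - 3(7) - 2(1) = -23
g(5) = -(-23) - 3(0) - 2(7) = 9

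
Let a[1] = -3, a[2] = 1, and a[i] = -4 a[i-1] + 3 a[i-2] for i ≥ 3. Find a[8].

a[3] = -4(1) + 3(-3) = -13
a[4] = -4(-13) + 3(1) = 55
a[5] = -4(55) + 3(-13) = -259
a[6] = -4(-259) + 3(55) = 1201
a[7] = -4(1201) + 3(-259) = -5581
a[8] = -4(-5581) + 3(1201) = 25927

25927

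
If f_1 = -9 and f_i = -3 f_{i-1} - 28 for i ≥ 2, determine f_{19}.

-774840985

The fixed point is -28/(1 + 3) = -7, so f_i + 7 = -3(f_{i-1} + 7).
Hence f_i = -2·(-3)^{i-1} - 7.
f_{19} = -2·(-3)^{18} - 7 = -2·387420489 - 7 = -774840985.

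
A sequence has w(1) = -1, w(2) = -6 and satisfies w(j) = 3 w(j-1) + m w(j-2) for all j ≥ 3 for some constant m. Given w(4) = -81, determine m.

3

w(3) = -18 - m
w(4) = -54 - 9m
So -54 - 9m = -81, giving m = 3.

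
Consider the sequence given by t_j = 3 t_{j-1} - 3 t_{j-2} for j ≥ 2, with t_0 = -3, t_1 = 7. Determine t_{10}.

-3159

t_2 = 3(7) - 3(-3) = 30
t_3 = 3(30) - 3(7) = 69
t_4 = 3(69) - 3(30) = 117
t_5 = 3(117) - 3(69) = 144
t_6 = 3(144) - 3(117) = 81
t_7 = 3(81) - 3(144) = -189
t_8 = 3(-189) - 3(81) = -810
t_9 = 3(-810) - 3(-189) = -1863
t_{10} = 3(-1863) - 3(-810) = -3159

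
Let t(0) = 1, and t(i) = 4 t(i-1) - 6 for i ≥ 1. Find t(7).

t(1) = 4(1) - 6 = -2
t(2) = 4(-2) - 6 = -14
t(3) = 4(-14) - 6 = -62
t(4) = 4(-62) - 6 = -254
t(5) = 4(-254) - 6 = -1022
t(6) = 4(-1022) - 6 = -4094
t(7) = 4(-4094) - 6 = -16382

-16382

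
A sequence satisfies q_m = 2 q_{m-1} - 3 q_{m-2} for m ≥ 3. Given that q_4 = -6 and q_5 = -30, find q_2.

Rearranging, q_{m-2} = (q_m - 2 q_{m-1}) / -3.
q_3 = (-30 - 2·(-6)) / -3 = -18/-3 = 6
q_2 = (-6 - 2·6) / -3 = -18/-3 = 6

6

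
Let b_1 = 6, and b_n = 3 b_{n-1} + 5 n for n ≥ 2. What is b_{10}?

b_2 = 3*6 + 10 = 28
b_3 = 3*28 + 15 = 99
b_4 = 3*99 + 20 = 317
b_5 = 3*317 + 25 = 976
b_6 = 3*976 + 30 = 2958
b_7 = 3*2958 + 35 = 8909
b_8 = 3*8909 + 40 = 26767
b_9 = 3*26767 + 45 = 80346
b_{10} = 3*80346 + 50 = 241088

241088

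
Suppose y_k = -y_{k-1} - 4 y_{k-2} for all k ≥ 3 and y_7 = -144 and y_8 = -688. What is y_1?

-6

Rearranging, y_{k-2} = (y_k + y_{k-1}) / -4.
y_6 = (-688 + (-144)) / -4 = -832/-4 = 208
y_5 = (-144 + 208) / -4 = 64/-4 = -16
y_4 = (208 + (-16)) / -4 = 192/-4 = -48
y_3 = (-16 + (-48)) / -4 = -64/-4 = 16
y_2 = (-48 + 16) / -4 = -32/-4 = 8
y_1 = (16 + 8) / -4 = 24/-4 = -6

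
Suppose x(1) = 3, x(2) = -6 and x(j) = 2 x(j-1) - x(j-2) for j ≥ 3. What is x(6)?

-42

x(3) = 2·(-6) - 3 = -15
x(4) = 2·(-15) - (-6) = -24
x(5) = 2·(-24) - (-15) = -33
x(6) = 2·(-33) - (-24) = -42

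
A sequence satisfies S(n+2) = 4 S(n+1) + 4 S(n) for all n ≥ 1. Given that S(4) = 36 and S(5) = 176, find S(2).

Rearranging, S(n-2) = (S(n) - 4 S(n-1)) / 4.
S(3) = (176 - 4·36) / 4 = 32/4 = 8
S(2) = (36 - 4·8) / 4 = 4/4 = 1

1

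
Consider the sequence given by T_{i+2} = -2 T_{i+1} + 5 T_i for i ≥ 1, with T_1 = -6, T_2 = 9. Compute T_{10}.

249729

T_3 = -2*9 + 5*(-6) = -48
T_4 = -2*(-48) + 5*9 = 141
T_5 = -2*141 + 5*(-48) = -522
T_6 = -2*(-522) + 5*141 = 1749
T_7 = -2*1749 + 5*(-522) = -6108
T_8 = -2*(-6108) + 5*1749 = 20961
T_9 = -2*20961 + 5*(-6108) = -72462
T_{10} = -2*(-72462) + 5*20961 = 249729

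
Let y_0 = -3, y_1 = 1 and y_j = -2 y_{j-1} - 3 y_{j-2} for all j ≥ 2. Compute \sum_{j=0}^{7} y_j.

40

y_2 = -2*1 - 3*(-3) = 7
y_3 = -2*7 - 3*1 = -17
y_4 = -2*(-17) - 3*7 = 13
y_5 = -2*13 - 3*(-17) = 25
y_6 = -2*25 - 3*13 = -89
y_7 = -2*(-89) - 3*25 = 103
Sum = (-3) + 1 + 7 + (-17) + 13 + 25 + (-89) + 103 = 40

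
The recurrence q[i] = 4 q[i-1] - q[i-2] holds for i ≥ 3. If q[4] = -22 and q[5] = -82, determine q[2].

-2

Rearranging, q[i-2] = -(q[i] - 4 q[i-1]).
q[3] = -(-82 - 4·(-22)) = -6
q[2] = -(-22 - 4·(-6)) = -2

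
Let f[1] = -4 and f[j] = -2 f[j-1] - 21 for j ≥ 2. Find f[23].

The fixed point is -21/(1 + 2) = -7, so f[j] + 7 = -2(f[j-1] + 7).
Hence f[j] = 3·(-2)^{j-1} - 7.
f[23] = 3·(-2)^{22} - 7 = 3·4194304 - 7 = 12582905.

12582905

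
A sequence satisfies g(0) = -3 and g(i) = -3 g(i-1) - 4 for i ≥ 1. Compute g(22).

The fixed point is -4/(1 + 3) = -1, so g(i) + 1 = -3(g(i-1) + 1).
Hence g(i) = -2·(-3)^i - 1.
g(22) = -2·(-3)^{22} - 1 = -2·31381059609 - 1 = -62762119219.

-62762119219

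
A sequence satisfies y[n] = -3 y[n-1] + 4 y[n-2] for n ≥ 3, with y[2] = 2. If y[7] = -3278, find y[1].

Let y[1] = x.
y[3] = -6 + 4x
y[4] = 26 - 12x
y[5] = -102 + 52x
y[6] = 410 - 204x
y[7] = -1638 + 820x
So -1638 + 820x = -3278, giving x = -2.

-2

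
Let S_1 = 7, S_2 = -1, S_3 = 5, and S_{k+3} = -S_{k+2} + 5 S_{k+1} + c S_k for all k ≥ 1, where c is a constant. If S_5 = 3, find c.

4

S_4 = -10 + 7c
S_5 = 35 - 8c
So 35 - 8c = 3, giving c = 4.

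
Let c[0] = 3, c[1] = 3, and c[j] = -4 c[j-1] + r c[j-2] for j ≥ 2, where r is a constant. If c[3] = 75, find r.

c[2] = -12 + 3r
c[3] = 48 - 9r
So 48 - 9r = 75, giving r = -3.

-3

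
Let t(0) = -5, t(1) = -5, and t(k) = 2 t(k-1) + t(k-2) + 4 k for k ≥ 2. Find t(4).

-5

t(2) = 2·(-5) + (-5) + 8 = -7
t(3) = 2·(-7) + (-5) + 12 = -7
t(4) = 2·(-7) + (-7) + 16 = -5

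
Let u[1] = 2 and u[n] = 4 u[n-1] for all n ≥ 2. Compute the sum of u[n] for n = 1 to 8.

43690

u[2] = 4(2) = 8
u[3] = 4(8) = 32
u[4] = 4(32) = 128
u[5] = 4(128) = 512
u[6] = 4(512) = 2048
u[7] = 4(2048) = 8192
u[8] = 4(8192) = 32768
Sum = 2 + 8 + 32 + 128 + 512 + 2048 + 8192 + 32768 = 43690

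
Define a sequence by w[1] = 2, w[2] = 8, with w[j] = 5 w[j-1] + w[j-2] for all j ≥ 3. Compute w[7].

30522

w[3] = 5·8 + 2 = 42
w[4] = 5·42 + 8 = 218
w[5] = 5·218 + 42 = 1132
w[6] = 5·1132 + 218 = 5878
w[7] = 5·5878 + 1132 = 30522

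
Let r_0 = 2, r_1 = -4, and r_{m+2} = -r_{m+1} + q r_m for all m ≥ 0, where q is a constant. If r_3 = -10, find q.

1

r_2 = 4 + 2q
r_3 = -4 - 6q
So -4 - 6q = -10, giving q = 1.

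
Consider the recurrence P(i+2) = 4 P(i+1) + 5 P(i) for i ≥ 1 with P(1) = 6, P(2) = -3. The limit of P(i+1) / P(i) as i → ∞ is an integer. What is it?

5

The characteristic equation is r^2 - 4r - 5 = 0, which factors as (r - 5)(r + 1) = 0.
So the roots are 5 and -1. Since |5| > |-1| and the coefficient of 5^i is non-zero, the ratio tends to 5.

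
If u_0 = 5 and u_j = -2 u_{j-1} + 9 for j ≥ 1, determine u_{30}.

The fixed point is 9/(1 + 2) = 3, so u_j - 3 = -2(u_{j-1} - 3).
Hence u_j = 2·(-2)^j + 3.
u_{30} = 2·(-2)^{30} + 3 = 2·1073741824 + 3 = 2147483651.

2147483651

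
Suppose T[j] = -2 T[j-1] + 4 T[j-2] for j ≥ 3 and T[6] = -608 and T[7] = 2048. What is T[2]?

2

Rearranging, T[j-2] = (T[j] + 2 T[j-1]) / 4.
T[5] = (2048 + 2(-608)) / 4 = 832/4 = 208
T[4] = (-608 + 2(208)) / 4 = -192/4 = -48
T[3] = (208 + 2(-48)) / 4 = 112/4 = 28
T[2] = (-48 + 2(28)) / 4 = 8/4 = 2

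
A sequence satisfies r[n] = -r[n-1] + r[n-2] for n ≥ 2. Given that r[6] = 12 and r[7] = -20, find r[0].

-4

Rearranging, r[n-2] = r[n] + r[n-1].
r[5] = -20 + 12 = -8
r[4] = 12 + (-8) = 4
r[3] = -8 + 4 = -4
r[2] = 4 + (-4) = 0
r[1] = -4 + 0 = -4
r[0] = 0 + (-4) = -4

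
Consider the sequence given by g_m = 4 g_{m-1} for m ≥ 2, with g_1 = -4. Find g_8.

-65536

g_2 = 4·(-4) = -16
g_3 = 4·(-16) = -64
g_4 = 4·(-64) = -256
g_5 = 4·(-256) = -1024
g_6 = 4·(-1024) = -4096
g_7 = 4·(-4096) = -16384
g_8 = 4·(-16384) = -65536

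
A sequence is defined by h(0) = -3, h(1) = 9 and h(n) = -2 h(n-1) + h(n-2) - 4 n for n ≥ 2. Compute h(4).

-155

h(2) = -2(9) + (-3) - 8 = -29
h(3) = -2(-29) + 9 - 12 = 55
h(4) = -2(55) + (-29) - 16 = -155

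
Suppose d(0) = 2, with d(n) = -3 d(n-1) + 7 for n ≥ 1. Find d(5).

-59

d(1) = -3·2 + 7 = 1
d(2) = -3·1 + 7 = 4
d(3) = -3·4 + 7 = -5
d(4) = -3·(-5) + 7 = 22
d(5) = -3·22 + 7 = -59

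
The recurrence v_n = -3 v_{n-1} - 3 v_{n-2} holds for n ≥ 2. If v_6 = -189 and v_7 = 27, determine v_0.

7

Rearranging, v_{n-2} = (v_n + 3 v_{n-1}) / -3.
v_5 = (27 + 3(-189)) / -3 = -540/-3 = 180
v_4 = (-189 + 3(180)) / -3 = 351/-3 = -117
v_3 = (180 + 3(-117)) / -3 = -171/-3 = 57
v_2 = (-117 + 3(57)) / -3 = 54/-3 = -18
v_1 = (57 + 3(-18)) / -3 = 3/-3 = -1
v_0 = (-18 + 3(-1)) / -3 = -21/-3 = 7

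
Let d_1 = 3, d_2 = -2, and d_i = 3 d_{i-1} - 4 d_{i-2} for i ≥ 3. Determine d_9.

1278

d_3 = 3·(-2) - 4·3 = -18
d_4 = 3·(-18) - 4·(-2) = -46
d_5 = 3·(-46) - 4·(-18) = -66
d_6 = 3·(-66) - 4·(-46) = -14
d_7 = 3·(-14) - 4·(-66) = 222
d_8 = 3·222 - 4·(-14) = 722
d_9 = 3·722 - 4·222 = 1278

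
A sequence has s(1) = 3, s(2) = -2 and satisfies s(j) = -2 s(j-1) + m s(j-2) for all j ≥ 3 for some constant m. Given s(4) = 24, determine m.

s(3) = 4 + 3m
s(4) = -8 - 8m
So -8 - 8m = 24, giving m = -4.

-4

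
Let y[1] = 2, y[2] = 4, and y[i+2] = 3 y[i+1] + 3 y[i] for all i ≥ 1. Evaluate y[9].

52002

y[3] = 3*4 + 3*2 = 18
y[4] = 3*18 + 3*4 = 66
y[5] = 3*66 + 3*18 = 252
y[6] = 3*252 + 3*66 = 954
y[7] = 3*954 + 3*252 = 3618
y[8] = 3*3618 + 3*954 = 13716
y[9] = 3*13716 + 3*3618 = 52002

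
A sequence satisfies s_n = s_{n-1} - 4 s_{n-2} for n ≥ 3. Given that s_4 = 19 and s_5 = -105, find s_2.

3

Rearranging, s_{n-2} = (s_n - s_{n-1}) / -4.
s_3 = (-105 - 19) / -4 = -124/-4 = 31
s_2 = (19 - 31) / -4 = -12/-4 = 3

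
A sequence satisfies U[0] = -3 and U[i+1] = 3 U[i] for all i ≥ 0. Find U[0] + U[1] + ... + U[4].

-363

U[1] = 3·(-3) = -9
U[2] = 3·(-9) = -27
U[3] = 3·(-27) = -81
U[4] = 3·(-81) = -243
Sum = (-3) + (-9) + (-27) + (-81) + (-243) = -363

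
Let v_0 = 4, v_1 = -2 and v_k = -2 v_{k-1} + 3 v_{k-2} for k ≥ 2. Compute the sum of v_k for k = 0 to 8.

v_2 = -2*(-2) + 3*4 = 16
v_3 = -2*16 + 3*(-2) = -38
v_4 = -2*(-38) + 3*16 = 124
v_5 = -2*124 + 3*(-38) = -362
v_6 = -2*(-362) + 3*124 = 1096
v_7 = -2*1096 + 3*(-362) = -3278
v_8 = -2*(-3278) + 3*1096 = 9844
Sum = 4 + (-2) + 16 + (-38) + 124 + (-362) + 1096 + (-3278) + 9844 = 7404

7404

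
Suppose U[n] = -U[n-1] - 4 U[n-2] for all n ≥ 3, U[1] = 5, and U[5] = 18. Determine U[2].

Let U[2] = z.
U[3] = -20 - z
U[4] = 20 - 3z
U[5] = 60 + 7z
So 60 + 7z = 18, giving z = -6.

-6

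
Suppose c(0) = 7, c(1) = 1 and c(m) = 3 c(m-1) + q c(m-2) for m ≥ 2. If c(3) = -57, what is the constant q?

-3

c(2) = 3 + 7q
c(3) = 9 + 22q
So 9 + 22q = -57, giving q = -3.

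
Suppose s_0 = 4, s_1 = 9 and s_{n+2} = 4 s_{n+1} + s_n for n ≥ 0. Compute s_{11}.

s_2 = 4(9) + 4 = 40
s_3 = 4(40) + 9 = 169
s_4 = 4(169) + 40 = 716
s_5 = 4(716) + 169 = 3033
s_6 = 4(3033) + 716 = 12848
s_7 = 4(12848) + 3033 = 54425
s_8 = 4(54425) + 12848 = 230548
s_9 = 4(230548) + 54425 = 976617
s_{10} = 4(976617) + 230548 = 4137016
s_{11} = 4(4137016) + 976617 = 17524681

17524681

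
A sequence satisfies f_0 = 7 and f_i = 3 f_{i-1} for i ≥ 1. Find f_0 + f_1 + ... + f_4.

847

f_1 = 3(7) = 21
f_2 = 3(21) = 63
f_3 = 3(63) = 189
f_4 = 3(189) = 567
Sum = 7 + 21 + 63 + 189 + 567 = 847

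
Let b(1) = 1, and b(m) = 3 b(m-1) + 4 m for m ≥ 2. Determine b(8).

b(2) = 3*1 + 8 = 11
b(3) = 3*11 + 12 = 45
b(4) = 3*45 + 16 = 151
b(5) = 3*151 + 20 = 473
b(6) = 3*473 + 24 = 1443
b(7) = 3*1443 + 28 = 4357
b(8) = 3*4357 + 32 = 13103

13103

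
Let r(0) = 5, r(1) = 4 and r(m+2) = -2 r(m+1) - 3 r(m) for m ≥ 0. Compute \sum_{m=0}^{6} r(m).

122

r(2) = -2*4 - 3*5 = -23
r(3) = -2*(-23) - 3*4 = 34
r(4) = -2*34 - 3*(-23) = 1
r(5) = -2*1 - 3*34 = -104
r(6) = -2*(-104) - 3*1 = 205
Sum = 5 + 4 + (-23) + 34 + 1 + (-104) + 205 = 122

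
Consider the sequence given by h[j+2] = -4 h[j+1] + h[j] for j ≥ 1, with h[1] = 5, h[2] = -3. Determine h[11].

h[3] = -4·(-3) + 5 = 17
h[4] = -4·17 + (-3) = -71
h[5] = -4·(-71) + 17 = 301
h[6] = -4·301 + (-71) = -1275
h[7] = -4·(-1275) + 301 = 5401
h[8] = -4·5401 + (-1275) = -22879
h[9] = -4·(-22879) + 5401 = 96917
h[10] = -4·96917 + (-22879) = -410547
h[11] = -4·(-410547) + 96917 = 1739105

1739105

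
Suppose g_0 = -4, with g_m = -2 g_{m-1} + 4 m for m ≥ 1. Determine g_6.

g_1 = -2(-4) + 4 = 12
g_2 = -2(12) + 8 = -16
g_3 = -2(-16) + 12 = 44
g_4 = -2(44) + 16 = -72
g_5 = -2(-72) + 20 = 164
g_6 = -2(164) + 24 = -304

-304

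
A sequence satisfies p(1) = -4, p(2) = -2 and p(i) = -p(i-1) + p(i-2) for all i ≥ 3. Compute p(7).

p(3) = -(-2) + (-4) = -2
p(4) = -(-2) + (-2) = 0
p(5) = -0 + (-2) = -2
p(6) = -(-2) + 0 = 2
p(7) = -2 + (-2) = -4

-4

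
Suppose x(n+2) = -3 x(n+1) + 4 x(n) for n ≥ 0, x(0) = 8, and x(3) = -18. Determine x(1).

6

Let x(1) = y.
x(2) = 32 - 3y
x(3) = -96 + 13y
So -96 + 13y = -18, giving y = 6.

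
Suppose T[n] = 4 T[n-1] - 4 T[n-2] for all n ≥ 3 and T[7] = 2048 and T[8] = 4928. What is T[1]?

-7

Rearranging, T[n-2] = (T[n] - 4 T[n-1]) / -4.
T[6] = (4928 - 4(2048)) / -4 = -3264/-4 = 816
T[5] = (2048 - 4(816)) / -4 = -1216/-4 = 304
T[4] = (816 - 4(304)) / -4 = -400/-4 = 100
T[3] = (304 - 4(100)) / -4 = -96/-4 = 24
T[2] = (100 - 4(24)) / -4 = 4/-4 = -1
T[1] = (24 - 4(-1)) / -4 = 28/-4 = -7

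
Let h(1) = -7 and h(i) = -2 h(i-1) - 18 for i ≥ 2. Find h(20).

524282

The fixed point is -18/(1 + 2) = -6, so h(i) + 6 = -2(h(i-1) + 6).
Hence h(i) = -1·(-2)^{i-1} - 6.
h(20) = -1·(-2)^{19} - 6 = -1·-524288 - 6 = 524282.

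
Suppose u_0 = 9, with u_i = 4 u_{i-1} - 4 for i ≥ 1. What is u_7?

u_1 = 4(9) - 4 = 32
u_2 = 4(32) - 4 = 124
u_3 = 4(124) - 4 = 492
u_4 = 4(492) - 4 = 1964
u_5 = 4(1964) - 4 = 7852
u_6 = 4(7852) - 4 = 31404
u_7 = 4(31404) - 4 = 125612

125612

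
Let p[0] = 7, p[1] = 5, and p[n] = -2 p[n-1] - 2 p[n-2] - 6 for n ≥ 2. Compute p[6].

p[2] = -2(5) - 2(7) - 6 = -30
p[3] = -2(-30) - 2(5) - 6 = 44
p[4] = -2(44) - 2(-30) - 6 = -34
p[5] = -2(-34) - 2(44) - 6 = -26
p[6] = -2(-26) - 2(-34) - 6 = 114

114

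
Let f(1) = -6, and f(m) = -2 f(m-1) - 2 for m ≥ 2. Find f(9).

f(2) = -2*(-6) - 2 = 10
f(3) = -2*10 - 2 = -22
f(4) = -2*(-22) - 2 = 42
f(5) = -2*42 - 2 = -86
f(6) = -2*(-86) - 2 = 170
f(7) = -2*170 - 2 = -342
f(8) = -2*(-342) - 2 = 682
f(9) = -2*682 - 2 = -1366

-1366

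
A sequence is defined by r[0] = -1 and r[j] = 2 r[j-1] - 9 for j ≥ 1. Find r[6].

-631

r[1] = 2*(-1) - 9 = -11
r[2] = 2*(-11) - 9 = -31
r[3] = 2*(-31) - 9 = -71
r[4] = 2*(-71) - 9 = -151
r[5] = 2*(-151) - 9 = -311
r[6] = 2*(-311) - 9 = -631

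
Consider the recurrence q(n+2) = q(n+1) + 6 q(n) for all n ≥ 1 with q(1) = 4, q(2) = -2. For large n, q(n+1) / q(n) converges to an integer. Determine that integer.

3

The characteristic equation is r^2 - r - 6 = 0, which factors as (r - 3)(r + 2) = 0.
So the roots are 3 and -2. Since |3| > |-2| and the coefficient of 3^n is non-zero, the ratio tends to 3.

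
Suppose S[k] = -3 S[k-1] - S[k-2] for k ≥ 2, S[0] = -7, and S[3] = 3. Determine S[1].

3

Let S[1] = y.
S[2] = 7 - 3y
S[3] = -21 + 8y
So -21 + 8y = 3, giving y = 3.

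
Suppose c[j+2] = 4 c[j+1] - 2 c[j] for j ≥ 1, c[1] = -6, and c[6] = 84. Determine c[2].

Let c[2] = z.
c[3] = 12 + 4z
c[4] = 48 + 14z
c[5] = 168 + 48z
c[6] = 576 + 164z
So 576 + 164z = 84, giving z = -3.

-3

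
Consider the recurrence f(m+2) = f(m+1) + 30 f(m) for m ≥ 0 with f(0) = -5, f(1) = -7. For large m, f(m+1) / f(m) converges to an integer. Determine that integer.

6

The characteristic equation is r^2 - r - 30 = 0, which factors as (r - 6)(r + 5) = 0.
So the roots are 6 and -5. Since |6| > |-5| and the coefficient of 6^m is non-zero, the ratio tends to 6.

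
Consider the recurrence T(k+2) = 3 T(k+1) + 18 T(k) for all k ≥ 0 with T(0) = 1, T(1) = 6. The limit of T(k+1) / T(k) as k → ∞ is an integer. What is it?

6

The characteristic equation is r^2 - 3r - 18 = 0, which factors as (r - 6)(r + 3) = 0.
So the roots are 6 and -3. Since |6| > |-3| and the coefficient of 6^k is non-zero, the ratio tends to 6.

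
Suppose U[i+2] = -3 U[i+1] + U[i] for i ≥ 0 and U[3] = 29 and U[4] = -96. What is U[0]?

-3

Rearranging, U[i-2] = U[i] + 3 U[i-1].
U[2] = -96 + 3*29 = -9
U[1] = 29 + 3*(-9) = 2
U[0] = -9 + 3*2 = -3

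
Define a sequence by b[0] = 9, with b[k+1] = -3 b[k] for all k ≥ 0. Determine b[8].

b[1] = -3*9 = -27
b[2] = -3*(-27) = 81
b[3] = -3*81 = -243
b[4] = -3*(-243) = 729
b[5] = -3*729 = -2187
b[6] = -3*(-2187) = 6561
b[7] = -3*6561 = -19683
b[8] = -3*(-19683) = 59049

59049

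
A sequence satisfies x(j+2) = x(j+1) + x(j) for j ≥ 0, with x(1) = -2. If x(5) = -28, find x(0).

Let x(0) = y.
x(2) = -2 + y
x(3) = -4 + y
x(4) = -6 + 2y
x(5) = -10 + 3y
So -10 + 3y = -28, giving y = -6.

-6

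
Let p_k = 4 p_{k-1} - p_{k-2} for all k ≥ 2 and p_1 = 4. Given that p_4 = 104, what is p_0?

8

Let p_0 = x.
p_2 = 16 - x
p_3 = 60 - 4x
p_4 = 224 - 15x
So 224 - 15x = 104, giving x = 8.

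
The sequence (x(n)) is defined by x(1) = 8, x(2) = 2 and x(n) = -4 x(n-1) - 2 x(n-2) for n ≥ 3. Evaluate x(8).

12784

x(3) = -4·2 - 2·8 = -24
x(4) = -4·(-24) - 2·2 = 92
x(5) = -4·92 - 2·(-24) = -320
x(6) = -4·(-320) - 2·92 = 1096
x(7) = -4·1096 - 2·(-320) = -3744
x(8) = -4·(-3744) - 2·1096 = 12784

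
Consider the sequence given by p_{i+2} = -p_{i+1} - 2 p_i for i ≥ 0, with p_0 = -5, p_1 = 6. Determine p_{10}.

p_2 = -6 - 2·(-5) = 4
p_3 = -4 - 2·6 = -16
p_4 = -(-16) - 2·4 = 8
p_5 = -8 - 2·(-16) = 24
p_6 = -24 - 2·8 = -40
p_7 = -(-40) - 2·24 = -8
p_8 = -(-8) - 2·(-40) = 88
p_9 = -88 - 2·(-8) = -72
p_{10} = -(-72) - 2·88 = -104

-104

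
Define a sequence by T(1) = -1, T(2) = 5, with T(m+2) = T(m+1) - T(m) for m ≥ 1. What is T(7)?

-1

T(3) = 5 - (-1) = 6
T(4) = 6 - 5 = 1
T(5) = 1 - 6 = -5
T(6) = (-5) - 1 = -6
T(7) = (-6) - (-5) = -1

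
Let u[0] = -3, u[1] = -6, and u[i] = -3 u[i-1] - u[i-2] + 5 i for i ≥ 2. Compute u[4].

u[2] = -3(-6) - (-3) + 10 = 31
u[3] = -3(31) - (-6) + 15 = -72
u[4] = -3(-72) - 31 + 20 = 205

205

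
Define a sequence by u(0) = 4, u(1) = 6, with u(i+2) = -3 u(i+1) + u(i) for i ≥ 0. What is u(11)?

u(2) = -3·6 + 4 = -14
u(3) = -3·(-14) + 6 = 48
u(4) = -3·48 + (-14) = -158
u(5) = -3·(-158) + 48 = 522
u(6) = -3·522 + (-158) = -1724
u(7) = -3·(-1724) + 522 = 5694
u(8) = -3·5694 + (-1724) = -18806
u(9) = -3·(-18806) + 5694 = 62112
u(10) = -3·62112 + (-18806) = -205142
u(11) = -3·(-205142) + 62112 = 677538

677538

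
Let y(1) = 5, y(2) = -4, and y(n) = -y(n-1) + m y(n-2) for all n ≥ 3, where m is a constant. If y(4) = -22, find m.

2

y(3) = 4 + 5m
y(4) = -4 - 9m
So -4 - 9m = -22, giving m = 2.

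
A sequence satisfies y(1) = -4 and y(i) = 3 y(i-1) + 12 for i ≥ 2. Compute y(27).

The fixed point is 12/(1 - 3) = -6, so y(i) + 6 = 3(y(i-1) + 6).
Hence y(i) = 2·3^{i-1} - 6.
y(27) = 2·3^{26} - 6 = 2·2541865828329 - 6 = 5083731656652.

5083731656652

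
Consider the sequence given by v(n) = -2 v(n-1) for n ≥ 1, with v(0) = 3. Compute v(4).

v(1) = -2*3 = -6
v(2) = -2*(-6) = 12
v(3) = -2*12 = -24
v(4) = -2*(-24) = 48

48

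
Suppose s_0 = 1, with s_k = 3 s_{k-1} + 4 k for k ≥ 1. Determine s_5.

959

s_1 = 3(1) + 4 = 7
s_2 = 3(7) + 8 = 29
s_3 = 3(29) + 12 = 99
s_4 = 3(99) + 16 = 313
s_5 = 3(313) + 20 = 959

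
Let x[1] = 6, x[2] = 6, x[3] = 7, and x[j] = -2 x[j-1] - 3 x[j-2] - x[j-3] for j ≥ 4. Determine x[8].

178

x[4] = -2·7 - 3·6 - 6 = -38
x[5] = -2·(-38) - 3·7 - 6 = 49
x[6] = -2·49 - 3·(-38) - 7 = 9
x[7] = -2·9 - 3·49 - (-38) = -127
x[8] = -2·(-127) - 3·9 - 49 = 178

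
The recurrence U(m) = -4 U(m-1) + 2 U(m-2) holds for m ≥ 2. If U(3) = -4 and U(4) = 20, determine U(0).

Rearranging, U(m-2) = (U(m) + 4 U(m-1)) / 2.
U(2) = (20 + 4(-4)) / 2 = 4/2 = 2
U(1) = (-4 + 4(2)) / 2 = 4/2 = 2
U(0) = (2 + 4(2)) / 2 = 10/2 = 5

5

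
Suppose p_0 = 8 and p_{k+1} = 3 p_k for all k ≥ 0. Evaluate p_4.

648

p_1 = 3*8 = 24
p_2 = 3*24 = 72
p_3 = 3*72 = 216
p_4 = 3*216 = 648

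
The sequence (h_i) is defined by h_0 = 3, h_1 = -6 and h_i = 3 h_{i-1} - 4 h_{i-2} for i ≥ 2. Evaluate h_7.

1086

h_2 = 3(-6) - 4(3) = -30
h_3 = 3(-30) - 4(-6) = -66
h_4 = 3(-66) - 4(-30) = -78
h_5 = 3(-78) - 4(-66) = 30
h_6 = 3(30) - 4(-78) = 402
h_7 = 3(402) - 4(30) = 1086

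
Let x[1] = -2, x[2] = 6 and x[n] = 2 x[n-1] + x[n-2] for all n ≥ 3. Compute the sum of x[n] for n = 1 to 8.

x[3] = 2·6 + (-2) = 10
x[4] = 2·10 + 6 = 26
x[5] = 2·26 + 10 = 62
x[6] = 2·62 + 26 = 150
x[7] = 2·150 + 62 = 362
x[8] = 2·362 + 150 = 874
Sum = (-2) + 6 + 10 + 26 + 62 + 150 + 362 + 874 = 1488

1488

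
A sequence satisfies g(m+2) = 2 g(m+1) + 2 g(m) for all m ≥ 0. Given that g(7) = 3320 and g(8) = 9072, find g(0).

7

Rearranging, g(m-2) = (g(m) - 2 g(m-1)) / 2.
g(6) = (9072 - 2(3320)) / 2 = 2432/2 = 1216
g(5) = (3320 - 2(1216)) / 2 = 888/2 = 444
g(4) = (1216 - 2(444)) / 2 = 328/2 = 164
g(3) = (444 - 2(164)) / 2 = 116/2 = 58
g(2) = (164 - 2(58)) / 2 = 48/2 = 24
g(1) = (58 - 2(24)) / 2 = 10/2 = 5
g(0) = (24 - 2(5)) / 2 = 14/2 = 7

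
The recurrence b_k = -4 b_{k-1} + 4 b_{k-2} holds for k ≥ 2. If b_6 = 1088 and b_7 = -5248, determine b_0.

3

Rearranging, b_{k-2} = (b_k + 4 b_{k-1}) / 4.
b_5 = (-5248 + 4·1088) / 4 = -896/4 = -224
b_4 = (1088 + 4·(-224)) / 4 = 192/4 = 48
b_3 = (-224 + 4·48) / 4 = -32/4 = -8
b_2 = (48 + 4·(-8)) / 4 = 16/4 = 4
b_1 = (-8 + 4·4) / 4 = 8/4 = 2
b_0 = (4 + 4·2) / 4 = 12/4 = 3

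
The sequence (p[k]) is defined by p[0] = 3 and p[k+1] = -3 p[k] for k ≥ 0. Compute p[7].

-6561

p[1] = -3(3) = -9
p[2] = -3(-9) = 27
p[3] = -3(27) = -81
p[4] = -3(-81) = 243
p[5] = -3(243) = -729
p[6] = -3(-729) = 2187
p[7] = -3(2187) = -6561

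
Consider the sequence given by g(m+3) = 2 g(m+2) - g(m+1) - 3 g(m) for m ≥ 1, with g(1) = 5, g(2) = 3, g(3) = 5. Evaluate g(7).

g(4) = 2·5 - 3 - 3·5 = -8
g(5) = 2·(-8) - 5 - 3·3 = -30
g(6) = 2·(-30) - (-8) - 3·5 = -67
g(7) = 2·(-67) - (-30) - 3·(-8) = -80

-80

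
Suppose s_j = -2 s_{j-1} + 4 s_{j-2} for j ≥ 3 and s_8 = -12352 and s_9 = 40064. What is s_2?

Rearranging, s_{j-2} = (s_j + 2 s_{j-1}) / 4.
s_7 = (40064 + 2(-12352)) / 4 = 15360/4 = 3840
s_6 = (-12352 + 2(3840)) / 4 = -4672/4 = -1168
s_5 = (3840 + 2(-1168)) / 4 = 1504/4 = 376
s_4 = (-1168 + 2(376)) / 4 = -416/4 = -104
s_3 = (376 + 2(-104)) / 4 = 168/4 = 42
s_2 = (-104 + 2(42)) / 4 = -20/4 = -5

-5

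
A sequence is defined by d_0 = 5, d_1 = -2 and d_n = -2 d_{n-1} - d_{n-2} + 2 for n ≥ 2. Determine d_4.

-3

d_2 = -2*(-2) - 5 + 2 = 1
d_3 = -2*1 - (-2) + 2 = 2
d_4 = -2*2 - 1 + 2 = -3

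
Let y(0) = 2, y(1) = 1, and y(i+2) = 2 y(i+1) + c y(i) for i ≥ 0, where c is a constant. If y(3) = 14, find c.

2

y(2) = 2 + 2c
y(3) = 4 + 5c
So 4 + 5c = 14, giving c = 2.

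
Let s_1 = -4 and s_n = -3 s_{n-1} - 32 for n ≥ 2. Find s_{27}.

10167463313308

The fixed point is -32/(1 + 3) = -8, so s_n + 8 = -3(s_{n-1} + 8).
Hence s_n = 4·(-3)^{n-1} - 8.
s_{27} = 4·(-3)^{26} - 8 = 4·2541865828329 - 8 = 10167463313308.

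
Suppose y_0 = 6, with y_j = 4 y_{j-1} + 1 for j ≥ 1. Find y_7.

y_1 = 4*6 + 1 = 25
y_2 = 4*25 + 1 = 101
y_3 = 4*101 + 1 = 405
y_4 = 4*405 + 1 = 1621
y_5 = 4*1621 + 1 = 6485
y_6 = 4*6485 + 1 = 25941
y_7 = 4*25941 + 1 = 103765

103765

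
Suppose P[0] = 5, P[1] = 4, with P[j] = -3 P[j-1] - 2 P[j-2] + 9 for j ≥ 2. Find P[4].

P[2] = -3·4 - 2·5 + 9 = -13
P[3] = -3·(-13) - 2·4 + 9 = 40
P[4] = -3·40 - 2·(-13) + 9 = -85

-85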